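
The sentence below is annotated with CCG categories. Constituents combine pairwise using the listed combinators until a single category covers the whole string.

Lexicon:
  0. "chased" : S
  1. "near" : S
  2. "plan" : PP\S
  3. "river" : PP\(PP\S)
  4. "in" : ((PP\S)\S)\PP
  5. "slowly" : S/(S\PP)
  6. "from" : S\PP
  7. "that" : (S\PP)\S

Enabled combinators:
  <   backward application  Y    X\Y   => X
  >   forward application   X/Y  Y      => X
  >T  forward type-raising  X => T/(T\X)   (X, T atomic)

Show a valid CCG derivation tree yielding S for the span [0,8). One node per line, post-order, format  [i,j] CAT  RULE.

[0,1] S  lex  "chased"
[1,2] S  lex  "near"
[2,3] PP\S  lex  "plan"
[3,4] PP\(PP\S)  lex  "river"
[2,4] PP  <  k=3
[4,5] ((PP\S)\S)\PP  lex  "in"
[2,5] (PP\S)\S  <  k=4
[1,5] PP\S  <  k=2
[0,5] PP  <  k=1
[5,6] S/(S\PP)  lex  "slowly"
[6,7] S\PP  lex  "from"
[5,7] S  >  k=6
[7,8] (S\PP)\S  lex  "that"
[5,8] S\PP  <  k=7
[0,8] S  <  k=5

[0,8] S   <
  [0,5] PP   <
    [0,1] "chased" : S
    [1,5] PP\S   <
      [1,2] "near" : S
      [2,5] (PP\S)\S   <
        [2,4] PP   <
          [2,3] "plan" : PP\S
          [3,4] "river" : PP\(PP\S)
        [4,5] "in" : ((PP\S)\S)\PP
  [5,8] S\PP   <
    [5,7] S   >
      [5,6] "slowly" : S/(S\PP)
      [6,7] "from" : S\PP
    [7,8] "that" : (S\PP)\S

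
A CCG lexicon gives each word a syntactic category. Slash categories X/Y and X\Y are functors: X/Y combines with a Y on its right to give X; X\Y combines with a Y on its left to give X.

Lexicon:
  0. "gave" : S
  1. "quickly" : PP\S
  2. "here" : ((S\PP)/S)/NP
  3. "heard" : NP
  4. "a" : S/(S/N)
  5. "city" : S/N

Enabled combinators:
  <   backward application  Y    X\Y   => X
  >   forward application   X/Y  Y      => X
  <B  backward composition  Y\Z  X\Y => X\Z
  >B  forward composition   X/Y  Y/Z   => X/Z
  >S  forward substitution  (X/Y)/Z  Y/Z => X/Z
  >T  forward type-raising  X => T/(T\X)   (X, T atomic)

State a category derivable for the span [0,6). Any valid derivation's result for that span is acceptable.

[0,6] S   <
  [0,2] PP   >
    [0,1] PP/(PP\S)   >T
      [0,1] "gave" : S
    [1,2] "quickly" : PP\S
  [2,6] S\PP   >
    [2,4] (S\PP)/S   >
      [2,3] "here" : ((S\PP)/S)/NP
      [3,4] "heard" : NP
    [4,6] S   >
      [4,5] "a" : S/(S/N)
      [5,6] "city" : S/N

S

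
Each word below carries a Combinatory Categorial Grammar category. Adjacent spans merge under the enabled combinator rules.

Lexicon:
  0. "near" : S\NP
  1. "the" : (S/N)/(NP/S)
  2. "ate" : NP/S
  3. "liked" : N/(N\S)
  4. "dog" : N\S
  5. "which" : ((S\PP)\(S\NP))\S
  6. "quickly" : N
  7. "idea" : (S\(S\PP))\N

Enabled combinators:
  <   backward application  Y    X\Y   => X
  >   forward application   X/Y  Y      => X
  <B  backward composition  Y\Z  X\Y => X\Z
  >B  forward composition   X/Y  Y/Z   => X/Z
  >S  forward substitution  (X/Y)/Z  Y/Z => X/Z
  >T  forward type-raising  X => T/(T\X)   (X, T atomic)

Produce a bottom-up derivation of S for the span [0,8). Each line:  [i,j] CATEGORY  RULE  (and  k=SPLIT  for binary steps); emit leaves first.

[0,8] S   <
  [0,6] S\PP   <
    [0,1] "near" : S\NP
    [1,6] (S\PP)\(S\NP)   <
      [1,5] S   >
        [1,3] S/N   >
          [1,2] "the" : (S/N)/(NP/S)
          [2,3] "ate" : NP/S
        [3,5] N   >
          [3,4] "liked" : N/(N\S)
          [4,5] "dog" : N\S
      [5,6] "which" : ((S\PP)\(S\NP))\S
  [6,8] S\(S\PP)   <
    [6,7] "quickly" : N
    [7,8] "idea" : (S\(S\PP))\N

[0,1] S\NP  lex  "near"
[1,2] (S/N)/(NP/S)  lex  "the"
[2,3] NP/S  lex  "ate"
[1,3] S/N  >  k=2
[3,4] N/(N\S)  lex  "liked"
[4,5] N\S  lex  "dog"
[3,5] N  >  k=4
[1,5] S  >  k=3
[5,6] ((S\PP)\(S\NP))\S  lex  "which"
[1,6] (S\PP)\(S\NP)  <  k=5
[0,6] S\PP  <  k=1
[6,7] N  lex  "quickly"
[7,8] (S\(S\PP))\N  lex  "idea"
[6,8] S\(S\PP)  <  k=7
[0,8] S  <  k=6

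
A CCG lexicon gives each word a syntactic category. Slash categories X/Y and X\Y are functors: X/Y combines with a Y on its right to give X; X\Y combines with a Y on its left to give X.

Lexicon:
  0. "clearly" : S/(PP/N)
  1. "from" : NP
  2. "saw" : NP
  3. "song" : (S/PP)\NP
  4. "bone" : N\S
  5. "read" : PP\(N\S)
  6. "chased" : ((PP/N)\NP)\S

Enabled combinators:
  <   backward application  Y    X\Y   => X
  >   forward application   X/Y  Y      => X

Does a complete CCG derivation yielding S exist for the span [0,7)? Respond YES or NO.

[0,7] S   >
  [0,1] "clearly" : S/(PP/N)
  [1,7] PP/N   <
    [1,2] "from" : NP
    [2,7] (PP/N)\NP   <
      [2,6] S   >
        [2,4] S/PP   <
          [2,3] "saw" : NP
          [3,4] "song" : (S/PP)\NP
        [4,6] PP   <
          [4,5] "bone" : N\S
          [5,6] "read" : PP\(N\S)
      [6,7] "chased" : ((PP/N)\NP)\S

YES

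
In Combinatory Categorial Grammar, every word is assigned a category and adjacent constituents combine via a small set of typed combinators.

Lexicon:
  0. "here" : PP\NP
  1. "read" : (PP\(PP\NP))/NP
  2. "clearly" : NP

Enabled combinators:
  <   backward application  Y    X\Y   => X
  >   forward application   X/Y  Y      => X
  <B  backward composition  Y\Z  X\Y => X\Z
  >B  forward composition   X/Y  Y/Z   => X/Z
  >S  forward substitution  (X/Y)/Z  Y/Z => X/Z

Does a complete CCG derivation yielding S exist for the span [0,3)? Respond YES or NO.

PP\NP (PP\(PP\NP))/NP NP
CKY chart[0,3] = {PP}; S ∉ chart

NO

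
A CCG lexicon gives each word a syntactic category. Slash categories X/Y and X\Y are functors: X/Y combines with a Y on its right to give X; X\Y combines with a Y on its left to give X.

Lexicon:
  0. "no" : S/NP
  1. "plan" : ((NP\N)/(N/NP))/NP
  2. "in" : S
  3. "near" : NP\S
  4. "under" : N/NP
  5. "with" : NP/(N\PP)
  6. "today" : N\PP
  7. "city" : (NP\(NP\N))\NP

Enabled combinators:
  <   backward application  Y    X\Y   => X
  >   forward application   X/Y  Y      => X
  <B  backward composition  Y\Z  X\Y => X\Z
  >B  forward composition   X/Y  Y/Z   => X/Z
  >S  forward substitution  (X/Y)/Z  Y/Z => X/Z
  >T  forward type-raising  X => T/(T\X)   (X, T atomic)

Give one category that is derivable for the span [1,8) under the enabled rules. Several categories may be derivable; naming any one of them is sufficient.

[0,8] S   >
  [0,1] "no" : S/NP
  [1,8] NP   <
    [1,5] NP\N   >
      [1,4] (NP\N)/(N/NP)   >
        [1,2] "plan" : ((NP\N)/(N/NP))/NP
        [2,4] NP   >
          [2,3] NP/(NP\S)   >T
            [2,3] "in" : S
          [3,4] "near" : NP\S
      [4,5] "under" : N/NP
    [5,8] NP\(NP\N)   <
      [5,7] NP   >
        [5,6] "with" : NP/(N\PP)
        [6,7] "today" : N\PP
      [7,8] "city" : (NP\(NP\N))\NP

NP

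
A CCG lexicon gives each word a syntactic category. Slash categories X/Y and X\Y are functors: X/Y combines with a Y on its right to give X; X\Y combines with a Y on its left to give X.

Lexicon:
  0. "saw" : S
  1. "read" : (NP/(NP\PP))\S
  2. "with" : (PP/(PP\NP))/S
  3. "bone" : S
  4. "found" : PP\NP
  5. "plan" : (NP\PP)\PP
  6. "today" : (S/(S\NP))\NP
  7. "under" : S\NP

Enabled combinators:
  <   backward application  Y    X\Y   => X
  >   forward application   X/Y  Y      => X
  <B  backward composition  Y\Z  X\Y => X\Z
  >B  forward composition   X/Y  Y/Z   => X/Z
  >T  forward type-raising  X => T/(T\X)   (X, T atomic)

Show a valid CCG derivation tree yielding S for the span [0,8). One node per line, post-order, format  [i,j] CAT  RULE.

[0,1] S  lex  "saw"
[1,2] (NP/(NP\PP))\S  lex  "read"
[0,2] NP/(NP\PP)  <  k=1
[2,3] (PP/(PP\NP))/S  lex  "with"
[3,4] S  lex  "bone"
[2,4] PP/(PP\NP)  >  k=3
[4,5] PP\NP  lex  "found"
[2,5] PP  >  k=4
[5,6] (NP\PP)\PP  lex  "plan"
[2,6] NP\PP  <  k=5
[0,6] NP  >  k=2
[6,7] (S/(S\NP))\NP  lex  "today"
[0,7] S/(S\NP)  <  k=6
[7,8] S\NP  lex  "under"
[0,8] S  >  k=7

[0,8] S   >
  [0,7] S/(S\NP)   <
    [0,6] NP   >
      [0,2] NP/(NP\PP)   <
        [0,1] "saw" : S
        [1,2] "read" : (NP/(NP\PP))\S
      [2,6] NP\PP   <
        [2,5] PP   >
          [2,4] PP/(PP\NP)   >
            [2,3] "with" : (PP/(PP\NP))/S
            [3,4] "bone" : S
          [4,5] "found" : PP\NP
        [5,6] "plan" : (NP\PP)\PP
    [6,7] "today" : (S/(S\NP))\NP
  [7,8] "under" : S\NP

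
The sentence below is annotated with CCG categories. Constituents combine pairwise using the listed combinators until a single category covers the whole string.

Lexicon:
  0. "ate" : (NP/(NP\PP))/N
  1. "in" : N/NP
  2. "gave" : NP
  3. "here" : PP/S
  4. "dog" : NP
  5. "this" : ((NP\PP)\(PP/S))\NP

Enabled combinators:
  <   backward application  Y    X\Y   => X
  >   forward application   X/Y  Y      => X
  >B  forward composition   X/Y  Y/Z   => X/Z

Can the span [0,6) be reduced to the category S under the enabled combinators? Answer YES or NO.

NO

(NP/(NP\PP))/N N/NP NP PP/S NP ((NP\PP)\(PP/S))\NP
CKY chart[0,6] = {NP}; S ∉ chart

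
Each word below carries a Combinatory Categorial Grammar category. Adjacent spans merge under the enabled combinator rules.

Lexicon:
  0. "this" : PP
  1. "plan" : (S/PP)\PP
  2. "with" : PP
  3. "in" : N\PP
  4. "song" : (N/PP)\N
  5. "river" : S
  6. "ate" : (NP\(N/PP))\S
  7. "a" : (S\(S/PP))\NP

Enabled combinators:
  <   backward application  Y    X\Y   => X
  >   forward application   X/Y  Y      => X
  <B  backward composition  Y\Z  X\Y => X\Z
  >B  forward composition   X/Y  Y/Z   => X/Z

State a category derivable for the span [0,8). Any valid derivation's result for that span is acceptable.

[0,8] S   <
  [0,2] S/PP   <
    [0,1] "this" : PP
    [1,2] "plan" : (S/PP)\PP
  [2,8] S\(S/PP)   <
    [2,7] NP   <
      [2,4] N   <
        [2,3] "with" : PP
        [3,4] "in" : N\PP
      [4,7] NP\N   <B
        [4,5] "song" : (N/PP)\N
        [5,7] NP\(N/PP)   <
          [5,6] "river" : S
          [6,7] "ate" : (NP\(N/PP))\S
    [7,8] "a" : (S\(S/PP))\NP

S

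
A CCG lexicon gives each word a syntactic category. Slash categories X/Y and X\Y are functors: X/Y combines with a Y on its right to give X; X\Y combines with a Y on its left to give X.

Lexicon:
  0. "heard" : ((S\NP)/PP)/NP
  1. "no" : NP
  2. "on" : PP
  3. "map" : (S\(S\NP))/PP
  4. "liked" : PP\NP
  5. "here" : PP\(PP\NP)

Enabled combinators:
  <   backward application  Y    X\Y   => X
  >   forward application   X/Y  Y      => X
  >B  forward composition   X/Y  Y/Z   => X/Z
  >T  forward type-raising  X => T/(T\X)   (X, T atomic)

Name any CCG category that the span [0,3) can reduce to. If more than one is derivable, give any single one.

S\NP

[0,6] S   <
  [0,3] S\NP   >
    [0,2] (S\NP)/PP   >
      [0,1] "heard" : ((S\NP)/PP)/NP
      [1,2] "no" : NP
    [2,3] "on" : PP
  [3,6] S\(S\NP)   >
    [3,4] "map" : (S\(S\NP))/PP
    [4,6] PP   <
      [4,5] "liked" : PP\NP
      [5,6] "here" : PP\(PP\NP)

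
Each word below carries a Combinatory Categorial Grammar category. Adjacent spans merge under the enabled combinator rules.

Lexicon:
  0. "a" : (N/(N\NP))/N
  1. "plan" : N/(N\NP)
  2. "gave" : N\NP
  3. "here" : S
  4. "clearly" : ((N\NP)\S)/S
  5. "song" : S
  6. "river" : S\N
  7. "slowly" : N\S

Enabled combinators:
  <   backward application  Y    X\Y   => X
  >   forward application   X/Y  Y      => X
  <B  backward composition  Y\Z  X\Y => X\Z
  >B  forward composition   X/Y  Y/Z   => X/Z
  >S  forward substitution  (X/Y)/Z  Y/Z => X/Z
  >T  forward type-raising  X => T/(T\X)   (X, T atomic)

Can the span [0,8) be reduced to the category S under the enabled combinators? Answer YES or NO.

(N/(N\NP))/N N/(N\NP) N\NP S ((N\NP)\S)/S S S\N N\S
CKY chart[0,8] = {N, N/(N\N), NP/(NP\N), PP/(PP\N), S/(S\N)}; S ∉ chart

NO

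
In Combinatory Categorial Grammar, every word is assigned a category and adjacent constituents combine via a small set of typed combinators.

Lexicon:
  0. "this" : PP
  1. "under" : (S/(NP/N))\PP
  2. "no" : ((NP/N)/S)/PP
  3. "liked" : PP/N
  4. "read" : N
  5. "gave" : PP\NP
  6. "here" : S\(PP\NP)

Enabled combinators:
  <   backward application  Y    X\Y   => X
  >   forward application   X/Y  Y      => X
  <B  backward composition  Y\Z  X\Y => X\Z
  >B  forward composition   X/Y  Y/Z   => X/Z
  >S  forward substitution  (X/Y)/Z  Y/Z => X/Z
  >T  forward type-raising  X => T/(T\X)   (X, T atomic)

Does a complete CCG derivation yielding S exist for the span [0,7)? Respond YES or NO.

YES

[0,7] S   >
  [0,2] S/(NP/N)   <
    [0,1] "this" : PP
    [1,2] "under" : (S/(NP/N))\PP
  [2,7] NP/N   >
    [2,5] (NP/N)/S   >
      [2,3] "no" : ((NP/N)/S)/PP
      [3,5] PP   >
        [3,4] "liked" : PP/N
        [4,5] "read" : N
    [5,7] S   <
      [5,6] "gave" : PP\NP
      [6,7] "here" : S\(PP\NP)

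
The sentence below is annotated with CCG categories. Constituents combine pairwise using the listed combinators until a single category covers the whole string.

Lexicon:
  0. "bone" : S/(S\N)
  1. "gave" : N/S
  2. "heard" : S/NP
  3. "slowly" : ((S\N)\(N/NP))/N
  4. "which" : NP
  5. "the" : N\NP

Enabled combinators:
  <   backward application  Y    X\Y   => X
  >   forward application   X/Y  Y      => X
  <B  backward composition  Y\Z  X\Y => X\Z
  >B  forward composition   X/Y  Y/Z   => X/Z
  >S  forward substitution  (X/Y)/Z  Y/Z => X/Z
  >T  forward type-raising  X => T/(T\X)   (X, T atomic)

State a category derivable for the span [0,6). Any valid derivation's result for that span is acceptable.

S

[0,6] S   >
  [0,1] "bone" : S/(S\N)
  [1,6] S\N   <
    [1,3] N/NP   >B
      [1,2] "gave" : N/S
      [2,3] "heard" : S/NP
    [3,6] (S\N)\(N/NP)   >
      [3,4] "slowly" : ((S\N)\(N/NP))/N
      [4,6] N   <
        [4,5] "which" : NP
        [5,6] "the" : N\NP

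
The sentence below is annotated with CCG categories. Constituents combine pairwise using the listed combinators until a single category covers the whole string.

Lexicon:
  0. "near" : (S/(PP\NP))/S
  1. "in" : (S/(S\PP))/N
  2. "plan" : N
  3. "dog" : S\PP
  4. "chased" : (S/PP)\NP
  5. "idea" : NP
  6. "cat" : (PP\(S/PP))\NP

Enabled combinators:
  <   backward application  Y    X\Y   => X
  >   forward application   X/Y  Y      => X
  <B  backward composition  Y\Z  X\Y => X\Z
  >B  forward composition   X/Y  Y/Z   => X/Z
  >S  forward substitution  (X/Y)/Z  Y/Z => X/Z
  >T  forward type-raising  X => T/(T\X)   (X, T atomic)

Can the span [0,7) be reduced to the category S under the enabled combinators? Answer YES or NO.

YES

[0,7] S   >
  [0,4] S/(PP\NP)   >
    [0,1] "near" : (S/(PP\NP))/S
    [1,4] S   >
      [1,3] S/(S\PP)   >
        [1,2] "in" : (S/(S\PP))/N
        [2,3] "plan" : N
      [3,4] "dog" : S\PP
  [4,7] PP\NP   <B
    [4,5] "chased" : (S/PP)\NP
    [5,7] PP\(S/PP)   <
      [5,6] "idea" : NP
      [6,7] "cat" : (PP\(S/PP))\NP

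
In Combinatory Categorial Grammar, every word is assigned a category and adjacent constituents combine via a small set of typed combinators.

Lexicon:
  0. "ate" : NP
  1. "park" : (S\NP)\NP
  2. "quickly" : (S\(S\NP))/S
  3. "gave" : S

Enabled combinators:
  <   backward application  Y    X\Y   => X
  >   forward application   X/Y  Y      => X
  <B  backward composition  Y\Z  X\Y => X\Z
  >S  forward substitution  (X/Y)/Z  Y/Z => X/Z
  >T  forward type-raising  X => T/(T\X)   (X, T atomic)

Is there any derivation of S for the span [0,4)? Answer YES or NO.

[0,4] S   <
  [0,2] S\NP   <
    [0,1] "ate" : NP
    [1,2] "park" : (S\NP)\NP
  [2,4] S\(S\NP)   >
    [2,3] "quickly" : (S\(S\NP))/S
    [3,4] "gave" : S

YES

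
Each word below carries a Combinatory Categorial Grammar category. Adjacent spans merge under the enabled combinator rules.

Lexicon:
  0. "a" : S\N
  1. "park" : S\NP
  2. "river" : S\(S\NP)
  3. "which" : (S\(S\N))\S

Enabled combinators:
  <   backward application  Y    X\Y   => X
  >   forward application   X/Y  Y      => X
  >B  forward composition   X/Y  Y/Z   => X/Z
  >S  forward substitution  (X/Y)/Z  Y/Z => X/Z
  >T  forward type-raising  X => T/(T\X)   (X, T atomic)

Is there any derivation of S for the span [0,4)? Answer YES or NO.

YES

[0,4] S   <
  [0,1] "a" : S\N
  [1,4] S\(S\N)   <
    [1,3] S   <
      [1,2] "park" : S\NP
      [2,3] "river" : S\(S\NP)
    [3,4] "which" : (S\(S\N))\S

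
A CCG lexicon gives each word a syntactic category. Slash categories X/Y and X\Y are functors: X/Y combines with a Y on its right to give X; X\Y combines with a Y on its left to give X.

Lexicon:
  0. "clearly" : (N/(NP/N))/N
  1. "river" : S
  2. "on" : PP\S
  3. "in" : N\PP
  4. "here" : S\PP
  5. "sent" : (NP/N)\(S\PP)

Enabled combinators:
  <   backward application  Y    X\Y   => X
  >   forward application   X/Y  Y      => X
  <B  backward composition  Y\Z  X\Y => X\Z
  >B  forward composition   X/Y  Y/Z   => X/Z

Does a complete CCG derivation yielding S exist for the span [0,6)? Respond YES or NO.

(N/(NP/N))/N S PP\S N\PP S\PP (NP/N)\(S\PP)
CKY chart[0,6] = {N}; S ∉ chart

NO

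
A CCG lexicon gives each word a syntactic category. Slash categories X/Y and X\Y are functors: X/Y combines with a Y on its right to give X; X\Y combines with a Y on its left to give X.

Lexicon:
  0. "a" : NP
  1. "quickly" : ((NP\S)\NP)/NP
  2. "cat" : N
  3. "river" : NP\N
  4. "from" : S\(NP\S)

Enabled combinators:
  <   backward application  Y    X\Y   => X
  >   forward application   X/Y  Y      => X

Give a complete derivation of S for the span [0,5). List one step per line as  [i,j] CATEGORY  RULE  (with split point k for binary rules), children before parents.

[0,5] S   <
  [0,4] NP\S   <
    [0,1] "a" : NP
    [1,4] (NP\S)\NP   >
      [1,2] "quickly" : ((NP\S)\NP)/NP
      [2,4] NP   <
        [2,3] "cat" : N
        [3,4] "river" : NP\N
  [4,5] "from" : S\(NP\S)

[0,1] NP  lex  "a"
[1,2] ((NP\S)\NP)/NP  lex  "quickly"
[2,3] N  lex  "cat"
[3,4] NP\N  lex  "river"
[2,4] NP  <  k=3
[1,4] (NP\S)\NP  >  k=2
[0,4] NP\S  <  k=1
[4,5] S\(NP\S)  lex  "from"
[0,5] S  <  k=4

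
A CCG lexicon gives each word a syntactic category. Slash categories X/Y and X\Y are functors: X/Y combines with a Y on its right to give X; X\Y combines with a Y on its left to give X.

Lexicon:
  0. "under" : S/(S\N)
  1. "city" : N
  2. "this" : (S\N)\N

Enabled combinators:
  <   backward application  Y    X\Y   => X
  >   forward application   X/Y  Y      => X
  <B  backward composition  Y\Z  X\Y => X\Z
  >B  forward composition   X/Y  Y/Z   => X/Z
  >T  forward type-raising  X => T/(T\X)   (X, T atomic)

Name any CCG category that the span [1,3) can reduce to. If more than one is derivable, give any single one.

[0,3] S   >
  [0,1] "under" : S/(S\N)
  [1,3] S\N   <
    [1,2] "city" : N
    [2,3] "this" : (S\N)\N

S\N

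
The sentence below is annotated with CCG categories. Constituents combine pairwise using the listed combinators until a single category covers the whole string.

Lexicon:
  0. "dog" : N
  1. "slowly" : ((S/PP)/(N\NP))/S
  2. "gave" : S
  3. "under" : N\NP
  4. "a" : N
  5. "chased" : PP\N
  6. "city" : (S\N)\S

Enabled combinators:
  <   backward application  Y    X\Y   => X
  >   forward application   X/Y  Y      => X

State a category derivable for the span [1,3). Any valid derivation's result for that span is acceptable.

[0,7] S   <
  [0,1] "dog" : N
  [1,7] S\N   <
    [1,6] S   >
      [1,4] S/PP   >
        [1,3] (S/PP)/(N\NP)   >
          [1,2] "slowly" : ((S/PP)/(N\NP))/S
          [2,3] "gave" : S
        [3,4] "under" : N\NP
      [4,6] PP   <
        [4,5] "a" : N
        [5,6] "chased" : PP\N
    [6,7] "city" : (S\N)\S

(S/PP)/(N\NP)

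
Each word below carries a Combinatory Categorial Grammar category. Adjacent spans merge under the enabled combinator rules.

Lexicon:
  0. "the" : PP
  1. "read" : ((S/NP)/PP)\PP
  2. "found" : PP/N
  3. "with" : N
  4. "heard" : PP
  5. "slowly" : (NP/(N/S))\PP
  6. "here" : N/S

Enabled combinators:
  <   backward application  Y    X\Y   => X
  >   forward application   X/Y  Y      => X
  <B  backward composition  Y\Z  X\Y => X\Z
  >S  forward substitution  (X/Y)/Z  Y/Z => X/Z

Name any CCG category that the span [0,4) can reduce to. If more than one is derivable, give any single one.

[0,7] S   >
  [0,4] S/NP   >
    [0,2] (S/NP)/PP   <
      [0,1] "the" : PP
      [1,2] "read" : ((S/NP)/PP)\PP
    [2,4] PP   >
      [2,3] "found" : PP/N
      [3,4] "with" : N
  [4,7] NP   >
    [4,6] NP/(N/S)   <
      [4,5] "heard" : PP
      [5,6] "slowly" : (NP/(N/S))\PP
    [6,7] "here" : N/S

S/NP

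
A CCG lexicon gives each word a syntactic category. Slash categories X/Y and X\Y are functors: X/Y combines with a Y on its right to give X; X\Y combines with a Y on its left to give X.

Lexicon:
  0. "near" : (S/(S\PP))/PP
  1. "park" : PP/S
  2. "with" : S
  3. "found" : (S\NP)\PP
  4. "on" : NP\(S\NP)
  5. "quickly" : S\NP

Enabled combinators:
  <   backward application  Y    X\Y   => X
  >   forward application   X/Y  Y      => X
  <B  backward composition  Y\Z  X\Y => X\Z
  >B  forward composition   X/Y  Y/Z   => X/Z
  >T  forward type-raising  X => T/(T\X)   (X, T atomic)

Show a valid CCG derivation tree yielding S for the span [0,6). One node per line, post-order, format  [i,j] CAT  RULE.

[0,1] (S/(S\PP))/PP  lex  "near"
[1,2] PP/S  lex  "park"
[2,3] S  lex  "with"
[1,3] PP  >  k=2
[0,3] S/(S\PP)  >  k=1
[3,4] (S\NP)\PP  lex  "found"
[4,5] NP\(S\NP)  lex  "on"
[3,5] NP\PP  <B  k=4
[5,6] S\NP  lex  "quickly"
[3,6] S\PP  <B  k=5
[0,6] S  >  k=3

[0,6] S   >
  [0,3] S/(S\PP)   >
    [0,1] "near" : (S/(S\PP))/PP
    [1,3] PP   >
      [1,2] "park" : PP/S
      [2,3] "with" : S
  [3,6] S\PP   <B
    [3,5] NP\PP   <B
      [3,4] "found" : (S\NP)\PP
      [4,5] "on" : NP\(S\NP)
    [5,6] "quickly" : S\NP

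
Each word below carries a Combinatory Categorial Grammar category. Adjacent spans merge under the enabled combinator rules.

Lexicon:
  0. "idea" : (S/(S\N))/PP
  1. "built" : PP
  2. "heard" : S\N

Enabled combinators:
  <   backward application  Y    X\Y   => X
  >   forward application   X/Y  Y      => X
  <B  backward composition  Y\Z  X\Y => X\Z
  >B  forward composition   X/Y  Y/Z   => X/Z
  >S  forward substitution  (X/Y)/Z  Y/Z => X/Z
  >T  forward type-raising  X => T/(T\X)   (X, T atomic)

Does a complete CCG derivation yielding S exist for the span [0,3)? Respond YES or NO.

YES

[0,3] S   >
  [0,2] S/(S\N)   >
    [0,1] "idea" : (S/(S\N))/PP
    [1,2] "built" : PP
  [2,3] "heard" : S\N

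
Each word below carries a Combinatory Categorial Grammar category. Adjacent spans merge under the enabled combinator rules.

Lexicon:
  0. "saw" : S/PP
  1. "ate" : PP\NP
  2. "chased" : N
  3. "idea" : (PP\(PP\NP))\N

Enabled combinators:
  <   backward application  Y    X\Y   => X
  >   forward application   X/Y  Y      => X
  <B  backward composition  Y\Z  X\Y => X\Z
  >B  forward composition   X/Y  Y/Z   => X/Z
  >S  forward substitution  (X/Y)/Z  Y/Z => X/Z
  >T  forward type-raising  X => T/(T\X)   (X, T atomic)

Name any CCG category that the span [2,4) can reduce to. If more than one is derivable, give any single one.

[0,4] S   >
  [0,1] "saw" : S/PP
  [1,4] PP   <
    [1,2] "ate" : PP\NP
    [2,4] PP\(PP\NP)   <
      [2,3] "chased" : N
      [3,4] "idea" : (PP\(PP\NP))\N

PP\(PP\NP)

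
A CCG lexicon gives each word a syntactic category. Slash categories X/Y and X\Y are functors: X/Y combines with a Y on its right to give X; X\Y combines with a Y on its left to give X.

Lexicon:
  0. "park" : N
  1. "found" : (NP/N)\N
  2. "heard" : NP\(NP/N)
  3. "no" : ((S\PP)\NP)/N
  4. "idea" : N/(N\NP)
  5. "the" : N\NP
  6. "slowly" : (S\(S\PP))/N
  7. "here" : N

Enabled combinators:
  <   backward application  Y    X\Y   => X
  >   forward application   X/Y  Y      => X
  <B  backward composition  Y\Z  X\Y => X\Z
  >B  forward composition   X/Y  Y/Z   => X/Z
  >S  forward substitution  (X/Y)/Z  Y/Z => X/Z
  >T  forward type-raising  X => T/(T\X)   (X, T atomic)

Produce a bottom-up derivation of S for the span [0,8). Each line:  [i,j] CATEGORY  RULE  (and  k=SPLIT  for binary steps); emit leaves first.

[0,8] S   <
  [0,3] NP   <
    [0,2] NP/N   <
      [0,1] "park" : N
      [1,2] "found" : (NP/N)\N
    [2,3] "heard" : NP\(NP/N)
  [3,8] S\NP   <B
    [3,6] (S\PP)\NP   >
      [3,4] "no" : ((S\PP)\NP)/N
      [4,6] N   >
        [4,5] "idea" : N/(N\NP)
        [5,6] "the" : N\NP
    [6,8] S\(S\PP)   >
      [6,7] "slowly" : (S\(S\PP))/N
      [7,8] "here" : N

[0,1] N  lex  "park"
[1,2] (NP/N)\N  lex  "found"
[0,2] NP/N  <  k=1
[2,3] NP\(NP/N)  lex  "heard"
[0,3] NP  <  k=2
[3,4] ((S\PP)\NP)/N  lex  "no"
[4,5] N/(N\NP)  lex  "idea"
[5,6] N\NP  lex  "the"
[4,6] N  >  k=5
[3,6] (S\PP)\NP  >  k=4
[6,7] (S\(S\PP))/N  lex  "slowly"
[7,8] N  lex  "here"
[6,8] S\(S\PP)  >  k=7
[3,8] S\NP  <B  k=6
[0,8] S  <  k=3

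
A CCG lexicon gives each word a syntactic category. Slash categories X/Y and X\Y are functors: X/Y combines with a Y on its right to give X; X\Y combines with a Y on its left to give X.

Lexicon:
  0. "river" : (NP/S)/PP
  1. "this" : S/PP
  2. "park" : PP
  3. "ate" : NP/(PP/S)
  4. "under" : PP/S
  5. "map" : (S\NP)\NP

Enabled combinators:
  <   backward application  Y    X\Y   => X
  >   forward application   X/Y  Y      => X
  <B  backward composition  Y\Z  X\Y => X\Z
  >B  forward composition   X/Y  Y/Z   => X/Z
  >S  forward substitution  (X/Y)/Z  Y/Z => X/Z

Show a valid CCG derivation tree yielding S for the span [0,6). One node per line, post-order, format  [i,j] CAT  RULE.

[0,1] (NP/S)/PP  lex  "river"
[1,2] S/PP  lex  "this"
[0,2] NP/PP  >S  k=1
[2,3] PP  lex  "park"
[0,3] NP  >  k=2
[3,4] NP/(PP/S)  lex  "ate"
[4,5] PP/S  lex  "under"
[3,5] NP  >  k=4
[5,6] (S\NP)\NP  lex  "map"
[3,6] S\NP  <  k=5
[0,6] S  <  k=3

[0,6] S   <
  [0,3] NP   >
    [0,2] NP/PP   >S
      [0,1] "river" : (NP/S)/PP
      [1,2] "this" : S/PP
    [2,3] "park" : PP
  [3,6] S\NP   <
    [3,5] NP   >
      [3,4] "ate" : NP/(PP/S)
      [4,5] "under" : PP/S
    [5,6] "map" : (S\NP)\NP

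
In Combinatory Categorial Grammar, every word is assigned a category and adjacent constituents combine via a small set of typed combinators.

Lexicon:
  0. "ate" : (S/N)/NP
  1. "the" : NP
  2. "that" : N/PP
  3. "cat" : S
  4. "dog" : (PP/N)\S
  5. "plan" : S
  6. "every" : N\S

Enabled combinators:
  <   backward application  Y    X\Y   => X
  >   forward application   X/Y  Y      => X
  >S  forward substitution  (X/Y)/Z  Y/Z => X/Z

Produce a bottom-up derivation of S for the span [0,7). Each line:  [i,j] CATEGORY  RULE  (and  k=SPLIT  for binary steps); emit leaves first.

[0,7] S   >
  [0,2] S/N   >
    [0,1] "ate" : (S/N)/NP
    [1,2] "the" : NP
  [2,7] N   >
    [2,3] "that" : N/PP
    [3,7] PP   >
      [3,5] PP/N   <
        [3,4] "cat" : S
        [4,5] "dog" : (PP/N)\S
      [5,7] N   <
        [5,6] "plan" : S
        [6,7] "every" : N\S

[0,1] (S/N)/NP  lex  "ate"
[1,2] NP  lex  "the"
[0,2] S/N  >  k=1
[2,3] N/PP  lex  "that"
[3,4] S  lex  "cat"
[4,5] (PP/N)\S  lex  "dog"
[3,5] PP/N  <  k=4
[5,6] S  lex  "plan"
[6,7] N\S  lex  "every"
[5,7] N  <  k=6
[3,7] PP  >  k=5
[2,7] N  >  k=3
[0,7] S  >  k=2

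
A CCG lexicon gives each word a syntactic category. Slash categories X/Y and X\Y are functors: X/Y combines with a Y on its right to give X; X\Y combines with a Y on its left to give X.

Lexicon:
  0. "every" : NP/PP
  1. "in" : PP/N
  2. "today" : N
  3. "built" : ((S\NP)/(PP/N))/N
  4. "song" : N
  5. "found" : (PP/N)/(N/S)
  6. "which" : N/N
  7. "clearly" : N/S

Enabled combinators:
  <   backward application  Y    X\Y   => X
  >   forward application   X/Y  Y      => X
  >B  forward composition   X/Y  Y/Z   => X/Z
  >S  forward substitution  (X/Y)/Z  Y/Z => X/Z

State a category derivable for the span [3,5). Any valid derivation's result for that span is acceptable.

(S\NP)/(PP/N)

[0,8] S   <
  [0,3] NP   >
    [0,1] "every" : NP/PP
    [1,3] PP   >
      [1,2] "in" : PP/N
      [2,3] "today" : N
  [3,8] S\NP   >
    [3,5] (S\NP)/(PP/N)   >
      [3,4] "built" : ((S\NP)/(PP/N))/N
      [4,5] "song" : N
    [5,8] PP/N   >
      [5,6] "found" : (PP/N)/(N/S)
      [6,8] N/S   >B
        [6,7] "which" : N/N
        [7,8] "clearly" : N/S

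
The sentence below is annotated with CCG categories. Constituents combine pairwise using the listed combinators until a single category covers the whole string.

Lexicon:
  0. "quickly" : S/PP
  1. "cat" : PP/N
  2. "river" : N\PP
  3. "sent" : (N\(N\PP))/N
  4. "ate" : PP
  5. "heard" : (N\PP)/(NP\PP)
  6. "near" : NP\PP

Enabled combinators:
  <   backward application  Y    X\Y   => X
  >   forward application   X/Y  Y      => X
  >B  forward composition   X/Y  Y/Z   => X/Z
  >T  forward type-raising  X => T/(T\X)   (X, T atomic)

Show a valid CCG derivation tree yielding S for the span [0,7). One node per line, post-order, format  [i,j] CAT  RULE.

[0,1] S/PP  lex  "quickly"
[1,2] PP/N  lex  "cat"
[0,2] S/N  >B  k=1
[2,3] N\PP  lex  "river"
[3,4] (N\(N\PP))/N  lex  "sent"
[4,5] PP  lex  "ate"
[5,6] (N\PP)/(NP\PP)  lex  "heard"
[6,7] NP\PP  lex  "near"
[5,7] N\PP  >  k=6
[4,7] N  <  k=5
[3,7] N\(N\PP)  >  k=4
[2,7] N  <  k=3
[0,7] S  >  k=2

[0,7] S   >
  [0,2] S/N   >B
    [0,1] "quickly" : S/PP
    [1,2] "cat" : PP/N
  [2,7] N   <
    [2,3] "river" : N\PP
    [3,7] N\(N\PP)   >
      [3,4] "sent" : (N\(N\PP))/N
      [4,7] N   <
        [4,5] "ate" : PP
        [5,7] N\PP   >
          [5,6] "heard" : (N\PP)/(NP\PP)
          [6,7] "near" : NP\PP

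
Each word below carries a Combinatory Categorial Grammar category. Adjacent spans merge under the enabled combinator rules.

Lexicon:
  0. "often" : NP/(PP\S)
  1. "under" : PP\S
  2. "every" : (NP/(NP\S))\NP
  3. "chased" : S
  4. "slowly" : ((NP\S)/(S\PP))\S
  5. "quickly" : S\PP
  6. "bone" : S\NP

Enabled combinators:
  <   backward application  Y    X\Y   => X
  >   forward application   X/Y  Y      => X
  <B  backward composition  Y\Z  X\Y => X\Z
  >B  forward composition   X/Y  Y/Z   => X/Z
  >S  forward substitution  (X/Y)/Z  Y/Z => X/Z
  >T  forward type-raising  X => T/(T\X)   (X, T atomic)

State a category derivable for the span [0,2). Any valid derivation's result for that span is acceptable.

NP

[0,7] S   <
  [0,6] NP   >
    [0,3] NP/(NP\S)   <
      [0,2] NP   >
        [0,1] "often" : NP/(PP\S)
        [1,2] "under" : PP\S
      [2,3] "every" : (NP/(NP\S))\NP
    [3,6] NP\S   >
      [3,5] (NP\S)/(S\PP)   <
        [3,4] "chased" : S
        [4,5] "slowly" : ((NP\S)/(S\PP))\S
      [5,6] "quickly" : S\PP
  [6,7] "bone" : S\NP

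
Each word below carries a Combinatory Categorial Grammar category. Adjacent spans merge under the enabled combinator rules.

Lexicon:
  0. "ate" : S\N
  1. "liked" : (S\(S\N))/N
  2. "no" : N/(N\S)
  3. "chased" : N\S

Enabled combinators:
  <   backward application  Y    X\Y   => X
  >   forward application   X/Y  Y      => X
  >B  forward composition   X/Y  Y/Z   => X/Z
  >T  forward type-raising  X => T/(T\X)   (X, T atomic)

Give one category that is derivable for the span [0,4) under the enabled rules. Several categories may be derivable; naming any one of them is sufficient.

S

[0,4] S   <
  [0,1] "ate" : S\N
  [1,4] S\(S\N)   >
    [1,2] "liked" : (S\(S\N))/N
    [2,4] N   >
      [2,3] "no" : N/(N\S)
      [3,4] "chased" : N\S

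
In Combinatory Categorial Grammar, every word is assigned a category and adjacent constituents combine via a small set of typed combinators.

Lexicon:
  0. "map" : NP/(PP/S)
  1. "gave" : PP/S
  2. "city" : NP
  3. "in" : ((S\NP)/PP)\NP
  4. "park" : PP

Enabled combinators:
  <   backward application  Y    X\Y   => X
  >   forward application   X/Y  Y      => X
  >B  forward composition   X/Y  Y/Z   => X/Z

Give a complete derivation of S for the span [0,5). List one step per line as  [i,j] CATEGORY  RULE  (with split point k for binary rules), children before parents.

[0,5] S   <
  [0,2] NP   >
    [0,1] "map" : NP/(PP/S)
    [1,2] "gave" : PP/S
  [2,5] S\NP   >
    [2,4] (S\NP)/PP   <
      [2,3] "city" : NP
      [3,4] "in" : ((S\NP)/PP)\NP
    [4,5] "park" : PP

[0,1] NP/(PP/S)  lex  "map"
[1,2] PP/S  lex  "gave"
[0,2] NP  >  k=1
[2,3] NP  lex  "city"
[3,4] ((S\NP)/PP)\NP  lex  "in"
[2,4] (S\NP)/PP  <  k=3
[4,5] PP  lex  "park"
[2,5] S\NP  >  k=4
[0,5] S  <  k=2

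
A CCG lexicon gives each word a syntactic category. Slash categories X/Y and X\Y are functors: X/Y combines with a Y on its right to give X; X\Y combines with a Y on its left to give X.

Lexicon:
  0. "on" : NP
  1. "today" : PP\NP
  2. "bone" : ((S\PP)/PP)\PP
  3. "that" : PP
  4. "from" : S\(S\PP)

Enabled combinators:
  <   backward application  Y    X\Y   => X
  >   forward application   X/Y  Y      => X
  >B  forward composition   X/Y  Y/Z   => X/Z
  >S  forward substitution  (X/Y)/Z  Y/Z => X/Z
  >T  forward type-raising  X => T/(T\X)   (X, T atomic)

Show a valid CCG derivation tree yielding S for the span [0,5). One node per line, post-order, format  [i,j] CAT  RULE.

[0,5] S   <
  [0,4] S\PP   >
    [0,3] (S\PP)/PP   <
      [0,2] PP   <
        [0,1] "on" : NP
        [1,2] "today" : PP\NP
      [2,3] "bone" : ((S\PP)/PP)\PP
    [3,4] "that" : PP
  [4,5] "from" : S\(S\PP)

[0,1] NP  lex  "on"
[1,2] PP\NP  lex  "today"
[0,2] PP  <  k=1
[2,3] ((S\PP)/PP)\PP  lex  "bone"
[0,3] (S\PP)/PP  <  k=2
[3,4] PP  lex  "that"
[0,4] S\PP  >  k=3
[4,5] S\(S\PP)  lex  "from"
[0,5] S  <  k=4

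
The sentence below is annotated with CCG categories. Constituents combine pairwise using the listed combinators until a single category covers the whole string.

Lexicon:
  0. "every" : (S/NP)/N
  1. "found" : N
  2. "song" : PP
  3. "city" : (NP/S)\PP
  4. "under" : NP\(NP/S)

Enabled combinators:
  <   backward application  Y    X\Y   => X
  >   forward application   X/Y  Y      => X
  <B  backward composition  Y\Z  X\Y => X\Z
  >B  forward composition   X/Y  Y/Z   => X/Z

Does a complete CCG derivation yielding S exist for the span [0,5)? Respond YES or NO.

[0,5] S   >
  [0,2] S/NP   >
    [0,1] "every" : (S/NP)/N
    [1,2] "found" : N
  [2,5] NP   <
    [2,3] "song" : PP
    [3,5] NP\PP   <B
      [3,4] "city" : (NP/S)\PP
      [4,5] "under" : NP\(NP/S)

YES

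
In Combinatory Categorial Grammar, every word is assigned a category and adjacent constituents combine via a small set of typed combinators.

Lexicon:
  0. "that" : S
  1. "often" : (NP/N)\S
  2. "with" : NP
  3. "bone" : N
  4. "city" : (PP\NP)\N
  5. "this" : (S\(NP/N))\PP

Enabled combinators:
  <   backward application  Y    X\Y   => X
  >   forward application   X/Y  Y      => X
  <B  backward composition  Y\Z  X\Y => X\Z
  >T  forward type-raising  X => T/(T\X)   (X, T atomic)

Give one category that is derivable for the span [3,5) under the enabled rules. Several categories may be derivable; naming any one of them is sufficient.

[0,6] S   <
  [0,2] NP/N   <
    [0,1] "that" : S
    [1,2] "often" : (NP/N)\S
  [2,6] S\(NP/N)   <
    [2,5] PP   >
      [2,3] PP/(PP\NP)   >T
        [2,3] "with" : NP
      [3,5] PP\NP   <
        [3,4] "bone" : N
        [4,5] "city" : (PP\NP)\N
    [5,6] "this" : (S\(NP/N))\PP

PP\NP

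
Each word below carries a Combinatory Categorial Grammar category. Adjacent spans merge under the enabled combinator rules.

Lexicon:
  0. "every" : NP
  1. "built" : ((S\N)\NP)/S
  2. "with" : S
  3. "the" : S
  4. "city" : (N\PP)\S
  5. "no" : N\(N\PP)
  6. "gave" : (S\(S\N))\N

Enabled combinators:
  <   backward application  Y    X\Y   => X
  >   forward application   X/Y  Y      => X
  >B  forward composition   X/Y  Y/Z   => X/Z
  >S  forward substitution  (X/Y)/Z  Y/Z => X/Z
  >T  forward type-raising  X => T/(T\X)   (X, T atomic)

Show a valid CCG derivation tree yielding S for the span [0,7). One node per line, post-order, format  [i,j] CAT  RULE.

[0,1] NP  lex  "every"
[1,2] ((S\N)\NP)/S  lex  "built"
[2,3] S  lex  "with"
[1,3] (S\N)\NP  >  k=2
[0,3] S\N  <  k=1
[3,4] S  lex  "the"
[4,5] (N\PP)\S  lex  "city"
[3,5] N\PP  <  k=4
[5,6] N\(N\PP)  lex  "no"
[3,6] N  <  k=5
[6,7] (S\(S\N))\N  lex  "gave"
[3,7] S\(S\N)  <  k=6
[0,7] S  <  k=3

[0,7] S   <
  [0,3] S\N   <
    [0,1] "every" : NP
    [1,3] (S\N)\NP   >
      [1,2] "built" : ((S\N)\NP)/S
      [2,3] "with" : S
  [3,7] S\(S\N)   <
    [3,6] N   <
      [3,5] N\PP   <
        [3,4] "the" : S
        [4,5] "city" : (N\PP)\S
      [5,6] "no" : N\(N\PP)
    [6,7] "gave" : (S\(S\N))\N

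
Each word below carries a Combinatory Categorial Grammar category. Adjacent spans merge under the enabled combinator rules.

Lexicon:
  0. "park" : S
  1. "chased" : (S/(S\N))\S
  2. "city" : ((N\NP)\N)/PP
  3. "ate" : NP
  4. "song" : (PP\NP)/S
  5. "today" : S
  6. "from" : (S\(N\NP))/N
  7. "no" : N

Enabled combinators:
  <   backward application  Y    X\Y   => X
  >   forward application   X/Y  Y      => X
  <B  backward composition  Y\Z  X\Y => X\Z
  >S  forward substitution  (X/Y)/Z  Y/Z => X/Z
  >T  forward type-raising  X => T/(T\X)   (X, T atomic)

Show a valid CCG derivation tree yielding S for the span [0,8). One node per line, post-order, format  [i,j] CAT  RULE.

[0,1] S  lex  "park"
[1,2] (S/(S\N))\S  lex  "chased"
[0,2] S/(S\N)  <  k=1
[2,3] ((N\NP)\N)/PP  lex  "city"
[3,4] NP  lex  "ate"
[4,5] (PP\NP)/S  lex  "song"
[5,6] S  lex  "today"
[4,6] PP\NP  >  k=5
[3,6] PP  <  k=4
[2,6] (N\NP)\N  >  k=3
[6,7] (S\(N\NP))/N  lex  "from"
[7,8] N  lex  "no"
[6,8] S\(N\NP)  >  k=7
[2,8] S\N  <B  k=6
[0,8] S  >  k=2

[0,8] S   >
  [0,2] S/(S\N)   <
    [0,1] "park" : S
    [1,2] "chased" : (S/(S\N))\S
  [2,8] S\N   <B
    [2,6] (N\NP)\N   >
      [2,3] "city" : ((N\NP)\N)/PP
      [3,6] PP   <
        [3,4] "ate" : NP
        [4,6] PP\NP   >
          [4,5] "song" : (PP\NP)/S
          [5,6] "today" : S
    [6,8] S\(N\NP)   >
      [6,7] "from" : (S\(N\NP))/N
      [7,8] "no" : N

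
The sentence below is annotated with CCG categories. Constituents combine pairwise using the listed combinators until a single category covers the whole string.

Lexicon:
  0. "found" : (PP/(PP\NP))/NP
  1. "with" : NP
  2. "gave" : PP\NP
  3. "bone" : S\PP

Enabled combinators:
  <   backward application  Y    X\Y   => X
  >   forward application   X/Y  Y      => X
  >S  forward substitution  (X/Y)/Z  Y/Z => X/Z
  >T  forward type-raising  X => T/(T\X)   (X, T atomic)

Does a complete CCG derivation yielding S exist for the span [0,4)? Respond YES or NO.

[0,4] S   <
  [0,3] PP   >
    [0,2] PP/(PP\NP)   >
      [0,1] "found" : (PP/(PP\NP))/NP
      [1,2] "with" : NP
    [2,3] "gave" : PP\NP
  [3,4] "bone" : S\PP

YES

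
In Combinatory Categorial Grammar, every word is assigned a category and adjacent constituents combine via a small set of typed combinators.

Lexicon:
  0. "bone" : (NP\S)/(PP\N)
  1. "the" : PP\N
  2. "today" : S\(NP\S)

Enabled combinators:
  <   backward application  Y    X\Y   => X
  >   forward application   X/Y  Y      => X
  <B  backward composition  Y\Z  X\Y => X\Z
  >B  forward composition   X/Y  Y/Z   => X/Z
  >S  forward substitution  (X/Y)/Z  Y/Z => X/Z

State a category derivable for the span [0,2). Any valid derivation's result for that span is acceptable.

NP\S

[0,3] S   <
  [0,2] NP\S   >
    [0,1] "bone" : (NP\S)/(PP\N)
    [1,2] "the" : PP\N
  [2,3] "today" : S\(NP\S)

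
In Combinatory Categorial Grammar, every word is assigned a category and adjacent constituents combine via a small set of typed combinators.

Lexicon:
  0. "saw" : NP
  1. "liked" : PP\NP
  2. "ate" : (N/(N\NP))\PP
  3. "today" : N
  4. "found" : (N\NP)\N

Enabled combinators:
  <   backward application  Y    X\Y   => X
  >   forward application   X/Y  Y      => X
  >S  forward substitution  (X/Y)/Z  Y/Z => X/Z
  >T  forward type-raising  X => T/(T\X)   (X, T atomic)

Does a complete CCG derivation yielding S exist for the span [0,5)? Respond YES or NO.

NP PP\NP (N/(N\NP))\PP N (N\NP)\N
CKY chart[0,5] = {N, N/(N\N), NP/(NP\N), PP/(PP\N), S/(S\N)}; S ∉ chart

NO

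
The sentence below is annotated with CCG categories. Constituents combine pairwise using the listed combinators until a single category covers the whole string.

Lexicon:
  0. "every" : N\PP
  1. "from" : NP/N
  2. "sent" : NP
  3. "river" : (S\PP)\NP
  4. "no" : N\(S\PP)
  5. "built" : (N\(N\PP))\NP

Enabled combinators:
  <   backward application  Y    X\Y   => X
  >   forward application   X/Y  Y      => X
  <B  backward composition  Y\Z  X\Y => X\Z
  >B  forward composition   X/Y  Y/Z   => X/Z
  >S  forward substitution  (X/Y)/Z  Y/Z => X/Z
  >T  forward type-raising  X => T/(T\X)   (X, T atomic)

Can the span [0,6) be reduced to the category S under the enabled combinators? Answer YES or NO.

NO

N\PP NP/N NP (S\PP)\NP N\(S\PP) (N\(N\PP))\NP
CKY chart[0,6] = {N, N/(N\N), NP/(NP\N), PP/(PP\N), S/(S\N)}; S ∉ chart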